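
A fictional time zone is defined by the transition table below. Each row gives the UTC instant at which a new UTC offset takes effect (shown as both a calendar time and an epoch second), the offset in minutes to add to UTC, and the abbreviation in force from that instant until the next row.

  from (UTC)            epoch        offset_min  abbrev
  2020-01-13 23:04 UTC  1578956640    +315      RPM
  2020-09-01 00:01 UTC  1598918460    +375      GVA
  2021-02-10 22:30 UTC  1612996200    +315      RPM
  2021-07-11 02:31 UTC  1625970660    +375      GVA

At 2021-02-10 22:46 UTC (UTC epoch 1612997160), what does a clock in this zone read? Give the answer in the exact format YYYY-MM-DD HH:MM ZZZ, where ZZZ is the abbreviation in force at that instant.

2021-02-11 04:01 RPM

Query: 2021-02-10 22:46 UTC
Rule 3/4 (RPM, +05:15): 2021-02-10 22:30 UTC ≤ query < 2021-07-11 02:31 UTC
22·60 + 46 + 315 = 1681 min
1681 = 1·1440 + 241; 241 = 4·60 + 1 → 04:01, 2021-02-10 + 1 day = 2021-02-11
→ 2021-02-11 04:01 RPM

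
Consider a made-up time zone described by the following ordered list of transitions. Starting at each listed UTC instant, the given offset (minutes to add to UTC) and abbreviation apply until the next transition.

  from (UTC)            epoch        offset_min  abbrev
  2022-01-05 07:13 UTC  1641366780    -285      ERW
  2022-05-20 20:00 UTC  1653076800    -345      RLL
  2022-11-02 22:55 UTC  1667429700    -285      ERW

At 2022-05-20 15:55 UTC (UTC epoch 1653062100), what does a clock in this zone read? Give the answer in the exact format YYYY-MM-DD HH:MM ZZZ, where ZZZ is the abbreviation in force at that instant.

Query: 2022-05-20 15:55 UTC
Rule 1/3 (ERW, -04:45): 2022-01-05 07:13 UTC ≤ query < 2022-05-20 20:00 UTC
15·60 + 55 - 285 = 670 min
670 = 0·1440 + 670; 670 = 11·60 + 10 → 11:10, same day
→ 2022-05-20 11:10 ERW

2022-05-20 11:10 ERW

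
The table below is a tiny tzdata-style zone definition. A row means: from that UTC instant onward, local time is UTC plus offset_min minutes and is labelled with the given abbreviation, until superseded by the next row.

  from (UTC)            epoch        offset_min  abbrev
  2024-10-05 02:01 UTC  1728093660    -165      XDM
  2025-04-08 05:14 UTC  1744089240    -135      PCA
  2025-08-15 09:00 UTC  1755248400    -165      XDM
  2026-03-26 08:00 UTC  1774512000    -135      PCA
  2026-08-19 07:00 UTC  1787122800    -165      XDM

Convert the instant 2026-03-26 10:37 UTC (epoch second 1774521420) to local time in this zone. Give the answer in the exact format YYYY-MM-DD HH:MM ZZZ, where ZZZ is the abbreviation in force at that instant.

2026-03-26 08:22 PCA

Query: 2026-03-26 10:37 UTC
Rule 4/5 (PCA, -02:15): 2026-03-26 08:00 UTC ≤ query < 2026-08-19 07:00 UTC
10·60 + 37 - 135 = 502 min
502 = 0·1440 + 502; 502 = 8·60 + 22 → 08:22, same day
→ 2026-03-26 08:22 PCA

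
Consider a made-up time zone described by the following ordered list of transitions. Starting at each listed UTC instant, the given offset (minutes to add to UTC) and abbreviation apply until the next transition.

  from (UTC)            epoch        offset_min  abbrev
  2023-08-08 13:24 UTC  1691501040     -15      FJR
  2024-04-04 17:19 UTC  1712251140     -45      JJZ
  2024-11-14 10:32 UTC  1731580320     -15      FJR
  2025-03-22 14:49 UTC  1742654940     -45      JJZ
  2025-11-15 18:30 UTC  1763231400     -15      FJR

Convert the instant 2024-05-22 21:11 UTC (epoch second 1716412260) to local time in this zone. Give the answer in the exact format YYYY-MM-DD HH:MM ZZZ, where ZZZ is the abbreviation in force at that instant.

2024-05-22 20:26 JJZ

Query: 2024-05-22 21:11 UTC
Rule 2/5 (JJZ, -00:45): 2024-04-04 17:19 UTC ≤ query < 2024-11-14 10:32 UTC
21·60 + 11 - 45 = 1226 min
1226 = 0·1440 + 1226; 1226 = 20·60 + 26 → 20:26, same day
→ 2024-05-22 20:26 JJZ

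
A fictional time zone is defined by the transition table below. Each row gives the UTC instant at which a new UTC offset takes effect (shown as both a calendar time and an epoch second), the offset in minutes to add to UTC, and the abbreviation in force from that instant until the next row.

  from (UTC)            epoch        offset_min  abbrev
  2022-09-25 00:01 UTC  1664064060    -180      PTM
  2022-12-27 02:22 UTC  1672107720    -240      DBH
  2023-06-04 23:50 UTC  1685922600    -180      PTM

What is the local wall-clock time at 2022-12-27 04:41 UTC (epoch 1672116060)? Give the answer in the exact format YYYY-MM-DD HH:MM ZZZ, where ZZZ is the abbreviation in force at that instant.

2022-12-27 00:41 DBH

Query: 2022-12-27 04:41 UTC
Rule 2/3 (DBH, -04:00): 2022-12-27 02:22 UTC ≤ query < 2023-06-04 23:50 UTC
4·60 + 41 - 240 = 41 min
41 = 0·1440 + 41; 41 = 0·60 + 41 → 00:41, same day
→ 2022-12-27 00:41 DBH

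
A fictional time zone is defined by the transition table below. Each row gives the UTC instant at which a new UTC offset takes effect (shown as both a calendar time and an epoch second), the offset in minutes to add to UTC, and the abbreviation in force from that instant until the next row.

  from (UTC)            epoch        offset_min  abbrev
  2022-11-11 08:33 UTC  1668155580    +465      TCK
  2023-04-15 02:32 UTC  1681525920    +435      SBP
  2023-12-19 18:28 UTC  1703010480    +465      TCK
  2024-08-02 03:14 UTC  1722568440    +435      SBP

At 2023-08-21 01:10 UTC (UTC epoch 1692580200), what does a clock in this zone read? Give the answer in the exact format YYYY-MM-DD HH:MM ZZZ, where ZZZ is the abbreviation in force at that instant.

Query: 2023-08-21 01:10 UTC
Rule 2/4 (SBP, +07:15): 2023-04-15 02:32 UTC ≤ query < 2023-12-19 18:28 UTC
1·60 + 10 + 435 = 505 min
505 = 0·1440 + 505; 505 = 8·60 + 25 → 08:25, same day
→ 2023-08-21 08:25 SBP

2023-08-21 08:25 SBP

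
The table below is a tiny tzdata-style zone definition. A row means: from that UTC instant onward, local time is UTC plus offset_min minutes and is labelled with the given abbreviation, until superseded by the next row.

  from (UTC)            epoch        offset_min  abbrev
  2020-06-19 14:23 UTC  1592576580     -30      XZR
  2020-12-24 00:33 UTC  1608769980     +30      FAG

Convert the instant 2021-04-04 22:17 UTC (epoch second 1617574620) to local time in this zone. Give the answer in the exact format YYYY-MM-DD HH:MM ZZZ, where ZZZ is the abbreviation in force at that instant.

2021-04-04 22:47 FAG

Query: 2021-04-04 22:17 UTC
Rule 2/2 (FAG, +00:30): 2020-12-24 00:33 UTC ≤ query < +∞
22·60 + 17 + 30 = 1367 min
1367 = 0·1440 + 1367; 1367 = 22·60 + 47 → 22:47, same day
→ 2021-04-04 22:47 FAG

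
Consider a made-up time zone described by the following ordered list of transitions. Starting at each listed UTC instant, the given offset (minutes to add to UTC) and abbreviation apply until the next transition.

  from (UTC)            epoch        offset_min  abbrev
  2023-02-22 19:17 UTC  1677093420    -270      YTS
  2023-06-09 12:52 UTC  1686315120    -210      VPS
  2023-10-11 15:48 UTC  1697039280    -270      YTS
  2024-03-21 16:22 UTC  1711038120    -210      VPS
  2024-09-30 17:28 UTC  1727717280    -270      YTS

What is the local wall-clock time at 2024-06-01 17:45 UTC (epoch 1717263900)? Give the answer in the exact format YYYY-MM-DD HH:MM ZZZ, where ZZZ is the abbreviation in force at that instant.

2024-06-01 14:15 VPS

Query: 2024-06-01 17:45 UTC
Rule 4/5 (VPS, -03:30): 2024-03-21 16:22 UTC ≤ query < 2024-09-30 17:28 UTC
17·60 + 45 - 210 = 855 min
855 = 0·1440 + 855; 855 = 14·60 + 15 → 14:15, same day
→ 2024-06-01 14:15 VPS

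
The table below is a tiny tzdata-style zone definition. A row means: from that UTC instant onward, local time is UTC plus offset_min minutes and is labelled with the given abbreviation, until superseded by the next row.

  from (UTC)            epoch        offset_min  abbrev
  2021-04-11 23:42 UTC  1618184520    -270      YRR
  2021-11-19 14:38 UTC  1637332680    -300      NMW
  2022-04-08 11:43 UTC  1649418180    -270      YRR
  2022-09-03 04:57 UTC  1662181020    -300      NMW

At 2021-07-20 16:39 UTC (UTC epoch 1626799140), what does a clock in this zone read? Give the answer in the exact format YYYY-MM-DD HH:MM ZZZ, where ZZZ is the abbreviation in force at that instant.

2021-07-20 12:09 YRR

Query: 2021-07-20 16:39 UTC
Rule 1/4 (YRR, -04:30): 2021-04-11 23:42 UTC ≤ query < 2021-11-19 14:38 UTC
16·60 + 39 - 270 = 729 min
729 = 0·1440 + 729; 729 = 12·60 + 9 → 12:09, same day
→ 2021-07-20 12:09 YRR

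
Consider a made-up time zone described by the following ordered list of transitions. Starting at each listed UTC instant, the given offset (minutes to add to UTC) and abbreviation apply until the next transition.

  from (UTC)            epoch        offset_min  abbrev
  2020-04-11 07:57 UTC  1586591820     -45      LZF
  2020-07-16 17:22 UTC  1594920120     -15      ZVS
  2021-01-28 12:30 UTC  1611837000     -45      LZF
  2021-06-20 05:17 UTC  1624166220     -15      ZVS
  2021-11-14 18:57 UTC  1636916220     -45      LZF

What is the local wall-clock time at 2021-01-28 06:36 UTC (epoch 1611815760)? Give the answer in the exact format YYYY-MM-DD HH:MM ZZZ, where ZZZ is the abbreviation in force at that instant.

2021-01-28 06:21 ZVS

Query: 2021-01-28 06:36 UTC
Rule 2/5 (ZVS, -00:15): 2020-07-16 17:22 UTC ≤ query < 2021-01-28 12:30 UTC
6·60 + 36 - 15 = 381 min
381 = 0·1440 + 381; 381 = 6·60 + 21 → 06:21, same day
→ 2021-01-28 06:21 ZVS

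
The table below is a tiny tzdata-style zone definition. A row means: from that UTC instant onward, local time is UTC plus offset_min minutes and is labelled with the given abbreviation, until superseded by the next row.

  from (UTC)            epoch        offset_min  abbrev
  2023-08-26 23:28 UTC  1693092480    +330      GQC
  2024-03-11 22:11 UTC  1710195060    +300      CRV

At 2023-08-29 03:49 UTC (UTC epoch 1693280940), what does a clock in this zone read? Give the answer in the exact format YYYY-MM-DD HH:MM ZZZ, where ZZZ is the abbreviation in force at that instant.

Query: 2023-08-29 03:49 UTC
Rule 1/2 (GQC, +05:30): 2023-08-26 23:28 UTC ≤ query < 2024-03-11 22:11 UTC
3·60 + 49 + 330 = 559 min
559 = 0·1440 + 559; 559 = 9·60 + 19 → 09:19, same day
→ 2023-08-29 09:19 GQC

2023-08-29 09:19 GQC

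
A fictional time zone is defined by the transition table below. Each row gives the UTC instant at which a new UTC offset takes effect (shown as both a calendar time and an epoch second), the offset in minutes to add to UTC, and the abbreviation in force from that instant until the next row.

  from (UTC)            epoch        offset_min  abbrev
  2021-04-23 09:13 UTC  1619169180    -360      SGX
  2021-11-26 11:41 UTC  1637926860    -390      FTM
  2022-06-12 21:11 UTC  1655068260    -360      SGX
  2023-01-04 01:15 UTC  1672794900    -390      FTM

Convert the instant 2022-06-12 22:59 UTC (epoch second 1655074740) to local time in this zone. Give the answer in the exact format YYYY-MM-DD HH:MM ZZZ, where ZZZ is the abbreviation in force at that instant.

Query: 2022-06-12 22:59 UTC
Rule 3/4 (SGX, -06:00): 2022-06-12 21:11 UTC ≤ query < 2023-01-04 01:15 UTC
22·60 + 59 - 360 = 1019 min
1019 = 0·1440 + 1019; 1019 = 16·60 + 59 → 16:59, same day
→ 2022-06-12 16:59 SGX

2022-06-12 16:59 SGX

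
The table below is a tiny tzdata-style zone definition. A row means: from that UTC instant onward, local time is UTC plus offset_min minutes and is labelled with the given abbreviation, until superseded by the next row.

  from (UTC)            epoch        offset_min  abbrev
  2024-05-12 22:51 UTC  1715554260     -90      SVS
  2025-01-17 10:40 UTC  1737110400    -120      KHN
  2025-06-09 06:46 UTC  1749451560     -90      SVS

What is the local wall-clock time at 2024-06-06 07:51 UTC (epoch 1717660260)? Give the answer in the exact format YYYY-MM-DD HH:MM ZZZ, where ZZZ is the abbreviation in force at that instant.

2024-06-06 06:21 SVS

Query: 2024-06-06 07:51 UTC
Rule 1/3 (SVS, -01:30): 2024-05-12 22:51 UTC ≤ query < 2025-01-17 10:40 UTC
7·60 + 51 - 90 = 381 min
381 = 0·1440 + 381; 381 = 6·60 + 21 → 06:21, same day
→ 2024-06-06 06:21 SVS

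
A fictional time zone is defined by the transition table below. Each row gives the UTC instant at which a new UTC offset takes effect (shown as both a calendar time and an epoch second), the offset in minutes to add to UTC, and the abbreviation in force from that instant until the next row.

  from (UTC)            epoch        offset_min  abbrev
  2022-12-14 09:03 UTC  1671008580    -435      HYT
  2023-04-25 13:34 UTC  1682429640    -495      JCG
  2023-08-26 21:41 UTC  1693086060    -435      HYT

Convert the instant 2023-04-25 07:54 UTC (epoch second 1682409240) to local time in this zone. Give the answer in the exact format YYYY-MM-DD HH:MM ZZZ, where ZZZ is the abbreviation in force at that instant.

2023-04-25 00:39 HYT

Query: 2023-04-25 07:54 UTC
Rule 1/3 (HYT, -07:15): 2022-12-14 09:03 UTC ≤ query < 2023-04-25 13:34 UTC
7·60 + 54 - 435 = 39 min
39 = 0·1440 + 39; 39 = 0·60 + 39 → 00:39, same day
→ 2023-04-25 00:39 HYT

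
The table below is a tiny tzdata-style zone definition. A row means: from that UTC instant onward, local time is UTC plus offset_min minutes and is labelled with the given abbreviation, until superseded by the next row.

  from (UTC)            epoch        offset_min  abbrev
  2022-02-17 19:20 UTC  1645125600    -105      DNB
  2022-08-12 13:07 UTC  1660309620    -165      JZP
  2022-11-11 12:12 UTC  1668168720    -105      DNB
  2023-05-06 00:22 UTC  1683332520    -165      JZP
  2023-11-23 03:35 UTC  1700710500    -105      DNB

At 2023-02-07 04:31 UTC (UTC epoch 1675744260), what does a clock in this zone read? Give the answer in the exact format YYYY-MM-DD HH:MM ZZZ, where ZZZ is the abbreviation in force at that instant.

Query: 2023-02-07 04:31 UTC
Rule 3/5 (DNB, -01:45): 2022-11-11 12:12 UTC ≤ query < 2023-05-06 00:22 UTC
4·60 + 31 - 105 = 166 min
166 = 0·1440 + 166; 166 = 2·60 + 46 → 02:46, same day
→ 2023-02-07 02:46 DNB

2023-02-07 02:46 DNB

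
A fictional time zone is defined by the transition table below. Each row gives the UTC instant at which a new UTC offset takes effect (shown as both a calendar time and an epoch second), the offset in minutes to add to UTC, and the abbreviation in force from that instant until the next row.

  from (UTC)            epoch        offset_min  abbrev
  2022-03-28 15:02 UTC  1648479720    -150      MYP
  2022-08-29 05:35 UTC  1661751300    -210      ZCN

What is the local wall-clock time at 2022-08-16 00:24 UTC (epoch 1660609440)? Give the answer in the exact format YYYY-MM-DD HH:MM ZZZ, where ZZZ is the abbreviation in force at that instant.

2022-08-15 21:54 MYP

Query: 2022-08-16 00:24 UTC
Rule 1/2 (MYP, -02:30): 2022-03-28 15:02 UTC ≤ query < 2022-08-29 05:35 UTC
0·60 + 24 - 150 = -126 min
-126 = -1·1440 + 1314; 1314 = 21·60 + 54 → 21:54, 2022-08-16 - 1 day = 2022-08-15
→ 2022-08-15 21:54 MYP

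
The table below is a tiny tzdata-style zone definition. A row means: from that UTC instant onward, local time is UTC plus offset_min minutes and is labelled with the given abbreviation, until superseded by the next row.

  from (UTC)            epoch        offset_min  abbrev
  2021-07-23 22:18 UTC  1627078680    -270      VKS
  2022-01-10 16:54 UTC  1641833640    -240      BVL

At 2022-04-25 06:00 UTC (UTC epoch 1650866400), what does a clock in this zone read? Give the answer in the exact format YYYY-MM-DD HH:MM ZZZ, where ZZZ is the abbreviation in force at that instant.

2022-04-25 02:00 BVL

Query: 2022-04-25 06:00 UTC
Rule 2/2 (BVL, -04:00): 2022-01-10 16:54 UTC ≤ query < +∞
6·60 + 0 - 240 = 120 min
120 = 0·1440 + 120; 120 = 2·60 + 0 → 02:00, same day
→ 2022-04-25 02:00 BVL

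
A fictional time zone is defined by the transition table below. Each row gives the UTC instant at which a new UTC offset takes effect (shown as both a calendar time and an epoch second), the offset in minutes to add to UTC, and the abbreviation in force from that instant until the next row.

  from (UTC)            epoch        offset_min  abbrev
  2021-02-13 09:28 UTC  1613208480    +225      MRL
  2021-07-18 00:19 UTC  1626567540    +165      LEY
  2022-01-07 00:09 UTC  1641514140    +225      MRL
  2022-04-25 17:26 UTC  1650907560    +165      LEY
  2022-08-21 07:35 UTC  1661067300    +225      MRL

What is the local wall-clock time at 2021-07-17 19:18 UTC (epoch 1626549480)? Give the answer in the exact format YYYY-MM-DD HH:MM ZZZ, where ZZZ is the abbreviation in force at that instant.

2021-07-17 23:03 MRL

Query: 2021-07-17 19:18 UTC
Rule 1/5 (MRL, +03:45): 2021-02-13 09:28 UTC ≤ query < 2021-07-18 00:19 UTC
19·60 + 18 + 225 = 1383 min
1383 = 0·1440 + 1383; 1383 = 23·60 + 3 → 23:03, same day
→ 2021-07-17 23:03 MRL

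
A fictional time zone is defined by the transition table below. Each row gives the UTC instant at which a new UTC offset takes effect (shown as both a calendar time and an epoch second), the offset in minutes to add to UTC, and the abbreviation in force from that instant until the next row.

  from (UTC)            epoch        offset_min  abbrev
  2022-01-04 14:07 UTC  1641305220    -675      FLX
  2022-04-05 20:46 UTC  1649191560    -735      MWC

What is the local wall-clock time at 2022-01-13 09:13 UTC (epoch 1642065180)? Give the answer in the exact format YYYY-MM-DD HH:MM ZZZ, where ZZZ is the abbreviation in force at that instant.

Query: 2022-01-13 09:13 UTC
Rule 1/2 (FLX, -11:15): 2022-01-04 14:07 UTC ≤ query < 2022-04-05 20:46 UTC
9·60 + 13 - 675 = -122 min
-122 = -1·1440 + 1318; 1318 = 21·60 + 58 → 21:58, 2022-01-13 - 1 day = 2022-01-12
→ 2022-01-12 21:58 FLX

2022-01-12 21:58 FLX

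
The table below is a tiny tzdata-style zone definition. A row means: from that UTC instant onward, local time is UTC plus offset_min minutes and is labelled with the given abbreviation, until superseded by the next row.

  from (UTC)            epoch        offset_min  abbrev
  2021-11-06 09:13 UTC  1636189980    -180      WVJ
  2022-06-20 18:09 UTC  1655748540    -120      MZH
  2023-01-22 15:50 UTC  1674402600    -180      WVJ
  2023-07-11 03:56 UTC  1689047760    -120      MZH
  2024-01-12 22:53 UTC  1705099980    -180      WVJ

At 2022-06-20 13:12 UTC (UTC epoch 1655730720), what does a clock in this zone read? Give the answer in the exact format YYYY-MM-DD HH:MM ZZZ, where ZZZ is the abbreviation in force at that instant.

2022-06-20 10:12 WVJ

Query: 2022-06-20 13:12 UTC
Rule 1/5 (WVJ, -03:00): 2021-11-06 09:13 UTC ≤ query < 2022-06-20 18:09 UTC
13·60 + 12 - 180 = 612 min
612 = 0·1440 + 612; 612 = 10·60 + 12 → 10:12, same day
→ 2022-06-20 10:12 WVJ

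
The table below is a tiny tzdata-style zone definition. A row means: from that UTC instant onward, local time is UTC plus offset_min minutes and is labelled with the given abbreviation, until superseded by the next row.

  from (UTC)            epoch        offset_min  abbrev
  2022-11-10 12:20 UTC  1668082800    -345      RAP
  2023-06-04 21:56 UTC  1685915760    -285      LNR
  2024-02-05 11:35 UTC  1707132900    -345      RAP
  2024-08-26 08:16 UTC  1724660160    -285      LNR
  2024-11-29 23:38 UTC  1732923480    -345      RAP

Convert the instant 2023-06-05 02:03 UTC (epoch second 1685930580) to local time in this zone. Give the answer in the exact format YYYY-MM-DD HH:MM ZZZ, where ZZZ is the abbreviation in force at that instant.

2023-06-04 21:18 LNR

Query: 2023-06-05 02:03 UTC
Rule 2/5 (LNR, -04:45): 2023-06-04 21:56 UTC ≤ query < 2024-02-05 11:35 UTC
2·60 + 3 - 285 = -162 min
-162 = -1·1440 + 1278; 1278 = 21·60 + 18 → 21:18, 2023-06-05 - 1 day = 2023-06-04
→ 2023-06-04 21:18 LNR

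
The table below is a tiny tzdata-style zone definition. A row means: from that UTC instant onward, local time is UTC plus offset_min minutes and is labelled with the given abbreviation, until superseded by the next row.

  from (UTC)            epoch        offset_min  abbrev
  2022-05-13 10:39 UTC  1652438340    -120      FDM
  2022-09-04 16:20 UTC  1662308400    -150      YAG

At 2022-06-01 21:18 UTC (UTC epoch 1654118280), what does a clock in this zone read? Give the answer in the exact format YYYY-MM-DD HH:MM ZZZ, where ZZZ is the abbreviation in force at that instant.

2022-06-01 19:18 FDM

Query: 2022-06-01 21:18 UTC
Rule 1/2 (FDM, -02:00): 2022-05-13 10:39 UTC ≤ query < 2022-09-04 16:20 UTC
21·60 + 18 - 120 = 1158 min
1158 = 0·1440 + 1158; 1158 = 19·60 + 18 → 19:18, same day
→ 2022-06-01 19:18 FDM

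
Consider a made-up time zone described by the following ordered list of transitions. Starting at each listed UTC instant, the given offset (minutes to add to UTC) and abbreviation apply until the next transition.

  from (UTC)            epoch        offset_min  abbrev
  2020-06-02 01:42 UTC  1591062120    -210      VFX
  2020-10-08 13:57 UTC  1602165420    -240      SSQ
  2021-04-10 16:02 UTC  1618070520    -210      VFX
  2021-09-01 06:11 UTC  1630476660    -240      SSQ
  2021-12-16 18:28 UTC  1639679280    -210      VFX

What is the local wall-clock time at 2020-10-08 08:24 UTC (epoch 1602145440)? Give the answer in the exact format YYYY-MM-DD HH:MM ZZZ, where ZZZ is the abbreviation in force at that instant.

Query: 2020-10-08 08:24 UTC
Rule 1/5 (VFX, -03:30): 2020-06-02 01:42 UTC ≤ query < 2020-10-08 13:57 UTC
8·60 + 24 - 210 = 294 min
294 = 0·1440 + 294; 294 = 4·60 + 54 → 04:54, same day
→ 2020-10-08 04:54 VFX

2020-10-08 04:54 VFX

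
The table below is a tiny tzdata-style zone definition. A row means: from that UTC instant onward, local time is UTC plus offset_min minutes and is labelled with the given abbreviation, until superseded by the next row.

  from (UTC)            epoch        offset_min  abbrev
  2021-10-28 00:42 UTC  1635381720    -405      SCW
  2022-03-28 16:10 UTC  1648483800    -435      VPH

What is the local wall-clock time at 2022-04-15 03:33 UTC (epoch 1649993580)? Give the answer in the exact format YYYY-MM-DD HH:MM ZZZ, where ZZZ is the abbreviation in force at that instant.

Query: 2022-04-15 03:33 UTC
Rule 2/2 (VPH, -07:15): 2022-03-28 16:10 UTC ≤ query < +∞
3·60 + 33 - 435 = -222 min
-222 = -1·1440 + 1218; 1218 = 20·60 + 18 → 20:18, 2022-04-15 - 1 day = 2022-04-14
→ 2022-04-14 20:18 VPH

2022-04-14 20:18 VPH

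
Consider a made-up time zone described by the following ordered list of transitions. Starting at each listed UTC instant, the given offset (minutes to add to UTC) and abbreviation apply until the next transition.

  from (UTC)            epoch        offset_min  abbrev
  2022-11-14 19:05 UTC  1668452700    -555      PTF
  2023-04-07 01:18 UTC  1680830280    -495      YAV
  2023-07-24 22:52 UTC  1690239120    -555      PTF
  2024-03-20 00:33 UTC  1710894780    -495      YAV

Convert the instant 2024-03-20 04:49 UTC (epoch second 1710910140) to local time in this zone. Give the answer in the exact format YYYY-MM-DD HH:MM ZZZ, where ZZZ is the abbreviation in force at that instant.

Query: 2024-03-20 04:49 UTC
Rule 4/4 (YAV, -08:15): 2024-03-20 00:33 UTC ≤ query < +∞
4·60 + 49 - 495 = -206 min
-206 = -1·1440 + 1234; 1234 = 20·60 + 34 → 20:34, 2024-03-20 - 1 day = 2024-03-19
→ 2024-03-19 20:34 YAV

2024-03-19 20:34 YAV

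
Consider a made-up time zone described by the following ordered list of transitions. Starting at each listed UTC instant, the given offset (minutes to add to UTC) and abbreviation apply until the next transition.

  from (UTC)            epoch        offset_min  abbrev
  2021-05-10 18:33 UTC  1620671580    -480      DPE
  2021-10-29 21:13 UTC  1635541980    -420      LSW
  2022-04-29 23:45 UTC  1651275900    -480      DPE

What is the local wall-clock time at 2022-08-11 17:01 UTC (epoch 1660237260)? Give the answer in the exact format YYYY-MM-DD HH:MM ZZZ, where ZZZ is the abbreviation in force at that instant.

Query: 2022-08-11 17:01 UTC
Rule 3/3 (DPE, -08:00): 2022-04-29 23:45 UTC ≤ query < +∞
17·60 + 1 - 480 = 541 min
541 = 0·1440 + 541; 541 = 9·60 + 1 → 09:01, same day
→ 2022-08-11 09:01 DPE

2022-08-11 09:01 DPE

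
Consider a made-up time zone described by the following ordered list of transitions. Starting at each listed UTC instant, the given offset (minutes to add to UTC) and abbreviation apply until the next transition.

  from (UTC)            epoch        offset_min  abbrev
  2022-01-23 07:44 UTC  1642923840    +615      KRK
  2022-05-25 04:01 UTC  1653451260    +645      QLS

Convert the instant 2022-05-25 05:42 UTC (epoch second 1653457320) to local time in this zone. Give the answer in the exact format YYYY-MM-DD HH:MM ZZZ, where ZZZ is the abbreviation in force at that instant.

Query: 2022-05-25 05:42 UTC
Rule 2/2 (QLS, +10:45): 2022-05-25 04:01 UTC ≤ query < +∞
5·60 + 42 + 645 = 987 min
987 = 0·1440 + 987; 987 = 16·60 + 27 → 16:27, same day
→ 2022-05-25 16:27 QLS

2022-05-25 16:27 QLS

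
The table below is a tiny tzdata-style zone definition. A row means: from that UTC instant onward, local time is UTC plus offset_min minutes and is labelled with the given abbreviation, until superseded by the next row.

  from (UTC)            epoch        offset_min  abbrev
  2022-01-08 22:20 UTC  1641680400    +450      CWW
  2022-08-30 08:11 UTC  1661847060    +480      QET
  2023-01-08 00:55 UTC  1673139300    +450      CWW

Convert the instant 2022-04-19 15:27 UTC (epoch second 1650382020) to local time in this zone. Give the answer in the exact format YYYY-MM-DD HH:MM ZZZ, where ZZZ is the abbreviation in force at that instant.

2022-04-19 22:57 CWW

Query: 2022-04-19 15:27 UTC
Rule 1/3 (CWW, +07:30): 2022-01-08 22:20 UTC ≤ query < 2022-08-30 08:11 UTC
15·60 + 27 + 450 = 1377 min
1377 = 0·1440 + 1377; 1377 = 22·60 + 57 → 22:57, same day
→ 2022-04-19 22:57 CWW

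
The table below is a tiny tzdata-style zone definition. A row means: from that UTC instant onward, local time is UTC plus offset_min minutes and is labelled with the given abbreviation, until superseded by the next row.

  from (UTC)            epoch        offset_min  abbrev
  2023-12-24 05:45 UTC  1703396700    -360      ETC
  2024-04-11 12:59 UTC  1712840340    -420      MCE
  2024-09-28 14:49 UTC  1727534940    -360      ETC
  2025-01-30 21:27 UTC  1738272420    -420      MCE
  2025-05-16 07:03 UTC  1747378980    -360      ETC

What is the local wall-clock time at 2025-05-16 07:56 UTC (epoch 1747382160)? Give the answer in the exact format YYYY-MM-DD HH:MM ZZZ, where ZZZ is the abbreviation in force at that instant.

Query: 2025-05-16 07:56 UTC
Rule 5/5 (ETC, -06:00): 2025-05-16 07:03 UTC ≤ query < +∞
7·60 + 56 - 360 = 116 min
116 = 0·1440 + 116; 116 = 1·60 + 56 → 01:56, same day
→ 2025-05-16 01:56 ETC

2025-05-16 01:56 ETC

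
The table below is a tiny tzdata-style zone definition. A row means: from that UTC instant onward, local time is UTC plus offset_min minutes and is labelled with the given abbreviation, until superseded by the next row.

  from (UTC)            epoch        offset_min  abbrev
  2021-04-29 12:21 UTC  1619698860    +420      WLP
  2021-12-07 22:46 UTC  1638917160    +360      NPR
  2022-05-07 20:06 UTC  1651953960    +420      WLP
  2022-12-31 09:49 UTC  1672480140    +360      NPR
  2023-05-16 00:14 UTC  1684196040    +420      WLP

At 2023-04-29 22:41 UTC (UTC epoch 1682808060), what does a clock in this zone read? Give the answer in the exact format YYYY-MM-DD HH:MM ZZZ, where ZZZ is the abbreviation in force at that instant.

Query: 2023-04-29 22:41 UTC
Rule 4/5 (NPR, +06:00): 2022-12-31 09:49 UTC ≤ query < 2023-05-16 00:14 UTC
22·60 + 41 + 360 = 1721 min
1721 = 1·1440 + 281; 281 = 4·60 + 41 → 04:41, 2023-04-29 + 1 day = 2023-04-30
→ 2023-04-30 04:41 NPR

2023-04-30 04:41 NPR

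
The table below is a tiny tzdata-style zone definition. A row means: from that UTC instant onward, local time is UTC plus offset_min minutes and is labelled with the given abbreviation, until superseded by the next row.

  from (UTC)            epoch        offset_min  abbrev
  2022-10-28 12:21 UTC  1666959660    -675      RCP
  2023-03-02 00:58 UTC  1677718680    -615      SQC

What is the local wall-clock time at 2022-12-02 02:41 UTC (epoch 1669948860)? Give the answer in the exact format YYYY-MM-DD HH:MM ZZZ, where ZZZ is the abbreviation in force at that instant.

Query: 2022-12-02 02:41 UTC
Rule 1/2 (RCP, -11:15): 2022-10-28 12:21 UTC ≤ query < 2023-03-02 00:58 UTC
2·60 + 41 - 675 = -514 min
-514 = -1·1440 + 926; 926 = 15·60 + 26 → 15:26, 2022-12-02 - 1 day = 2022-12-01
→ 2022-12-01 15:26 RCP

2022-12-01 15:26 RCP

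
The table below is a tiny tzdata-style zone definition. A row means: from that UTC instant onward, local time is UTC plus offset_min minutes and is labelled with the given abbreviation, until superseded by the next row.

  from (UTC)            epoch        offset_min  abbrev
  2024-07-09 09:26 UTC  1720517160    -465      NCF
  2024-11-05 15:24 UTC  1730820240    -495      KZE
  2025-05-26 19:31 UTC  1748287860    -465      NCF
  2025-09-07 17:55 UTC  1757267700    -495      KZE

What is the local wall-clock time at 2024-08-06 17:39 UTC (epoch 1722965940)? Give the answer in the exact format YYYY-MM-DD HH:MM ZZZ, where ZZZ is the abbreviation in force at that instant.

2024-08-06 09:54 NCF

Query: 2024-08-06 17:39 UTC
Rule 1/4 (NCF, -07:45): 2024-07-09 09:26 UTC ≤ query < 2024-11-05 15:24 UTC
17·60 + 39 - 465 = 594 min
594 = 0·1440 + 594; 594 = 9·60 + 54 → 09:54, same day
→ 2024-08-06 09:54 NCF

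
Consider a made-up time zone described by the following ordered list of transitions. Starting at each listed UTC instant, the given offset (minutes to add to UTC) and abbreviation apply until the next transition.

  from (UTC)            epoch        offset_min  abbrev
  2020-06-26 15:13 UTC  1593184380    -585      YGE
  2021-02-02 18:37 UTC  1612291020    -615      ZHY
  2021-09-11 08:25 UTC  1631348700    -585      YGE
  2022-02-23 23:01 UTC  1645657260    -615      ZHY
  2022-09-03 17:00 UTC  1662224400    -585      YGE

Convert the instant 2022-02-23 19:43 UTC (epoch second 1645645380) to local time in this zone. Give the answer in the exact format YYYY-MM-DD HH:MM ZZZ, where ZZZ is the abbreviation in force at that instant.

Query: 2022-02-23 19:43 UTC
Rule 3/5 (YGE, -09:45): 2021-09-11 08:25 UTC ≤ query < 2022-02-23 23:01 UTC
19·60 + 43 - 585 = 598 min
598 = 0·1440 + 598; 598 = 9·60 + 58 → 09:58, same day
→ 2022-02-23 09:58 YGE

2022-02-23 09:58 YGE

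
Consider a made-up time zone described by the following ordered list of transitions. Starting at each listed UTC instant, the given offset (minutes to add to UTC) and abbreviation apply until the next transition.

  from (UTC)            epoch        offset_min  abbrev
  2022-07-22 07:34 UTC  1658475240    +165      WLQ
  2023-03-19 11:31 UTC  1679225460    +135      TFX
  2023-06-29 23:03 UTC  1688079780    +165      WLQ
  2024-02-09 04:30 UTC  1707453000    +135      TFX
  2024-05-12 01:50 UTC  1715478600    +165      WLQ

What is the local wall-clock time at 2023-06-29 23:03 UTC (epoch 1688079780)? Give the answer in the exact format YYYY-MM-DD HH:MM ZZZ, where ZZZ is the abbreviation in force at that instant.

2023-06-30 01:48 WLQ

Query: 2023-06-29 23:03 UTC
Rule 3/5 (WLQ, +02:45): 2023-06-29 23:03 UTC ≤ query < 2024-02-09 04:30 UTC
23·60 + 3 + 165 = 1548 min
1548 = 1·1440 + 108; 108 = 1·60 + 48 → 01:48, 2023-06-29 + 1 day = 2023-06-30
→ 2023-06-30 01:48 WLQ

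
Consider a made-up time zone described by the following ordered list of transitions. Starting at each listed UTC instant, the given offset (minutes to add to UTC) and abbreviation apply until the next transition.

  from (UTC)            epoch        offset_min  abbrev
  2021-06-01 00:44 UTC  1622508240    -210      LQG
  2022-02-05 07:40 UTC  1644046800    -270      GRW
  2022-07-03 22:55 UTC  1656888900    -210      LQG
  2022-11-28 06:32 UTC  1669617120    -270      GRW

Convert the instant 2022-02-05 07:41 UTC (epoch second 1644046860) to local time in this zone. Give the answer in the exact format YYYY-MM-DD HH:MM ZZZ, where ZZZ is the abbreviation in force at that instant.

Query: 2022-02-05 07:41 UTC
Rule 2/4 (GRW, -04:30): 2022-02-05 07:40 UTC ≤ query < 2022-07-03 22:55 UTC
7·60 + 41 - 270 = 191 min
191 = 0·1440 + 191; 191 = 3·60 + 11 → 03:11, same day
→ 2022-02-05 03:11 GRW

2022-02-05 03:11 GRW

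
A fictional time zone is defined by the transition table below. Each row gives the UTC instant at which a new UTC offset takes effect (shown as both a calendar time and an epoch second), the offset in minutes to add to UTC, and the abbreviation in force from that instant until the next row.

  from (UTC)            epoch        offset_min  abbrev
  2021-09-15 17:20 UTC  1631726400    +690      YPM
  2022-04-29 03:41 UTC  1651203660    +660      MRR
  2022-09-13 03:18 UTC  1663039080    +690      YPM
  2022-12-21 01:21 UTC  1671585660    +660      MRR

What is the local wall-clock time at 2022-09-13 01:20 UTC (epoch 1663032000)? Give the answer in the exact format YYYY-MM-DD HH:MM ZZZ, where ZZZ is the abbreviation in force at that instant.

Query: 2022-09-13 01:20 UTC
Rule 2/4 (MRR, +11:00): 2022-04-29 03:41 UTC ≤ query < 2022-09-13 03:18 UTC
1·60 + 20 + 660 = 740 min
740 = 0·1440 + 740; 740 = 12·60 + 20 → 12:20, same day
→ 2022-09-13 12:20 MRR

2022-09-13 12:20 MRR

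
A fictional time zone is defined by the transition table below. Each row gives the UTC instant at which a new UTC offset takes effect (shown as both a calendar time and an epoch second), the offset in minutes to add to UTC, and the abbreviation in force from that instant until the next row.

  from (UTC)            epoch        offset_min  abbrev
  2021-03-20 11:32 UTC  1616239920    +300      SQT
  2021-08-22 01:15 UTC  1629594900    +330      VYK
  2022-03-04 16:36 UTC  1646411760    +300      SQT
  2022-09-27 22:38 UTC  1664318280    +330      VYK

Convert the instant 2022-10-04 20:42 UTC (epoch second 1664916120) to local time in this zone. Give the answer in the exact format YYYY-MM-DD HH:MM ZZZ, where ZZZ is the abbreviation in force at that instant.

Query: 2022-10-04 20:42 UTC
Rule 4/4 (VYK, +05:30): 2022-09-27 22:38 UTC ≤ query < +∞
20·60 + 42 + 330 = 1572 min
1572 = 1·1440 + 132; 132 = 2·60 + 12 → 02:12, 2022-10-04 + 1 day = 2022-10-05
→ 2022-10-05 02:12 VYK

2022-10-05 02:12 VYK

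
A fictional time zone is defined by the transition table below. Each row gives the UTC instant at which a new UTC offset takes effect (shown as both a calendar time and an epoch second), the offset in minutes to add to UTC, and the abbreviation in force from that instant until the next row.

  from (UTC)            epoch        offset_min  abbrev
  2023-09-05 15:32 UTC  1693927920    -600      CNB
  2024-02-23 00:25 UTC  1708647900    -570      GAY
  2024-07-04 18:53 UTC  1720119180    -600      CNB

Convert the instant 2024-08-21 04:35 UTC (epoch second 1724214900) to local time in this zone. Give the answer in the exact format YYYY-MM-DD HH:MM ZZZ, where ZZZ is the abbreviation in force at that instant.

2024-08-20 18:35 CNB

Query: 2024-08-21 04:35 UTC
Rule 3/3 (CNB, -10:00): 2024-07-04 18:53 UTC ≤ query < +∞
4·60 + 35 - 600 = -325 min
-325 = -1·1440 + 1115; 1115 = 18·60 + 35 → 18:35, 2024-08-21 - 1 day = 2024-08-20
→ 2024-08-20 18:35 CNB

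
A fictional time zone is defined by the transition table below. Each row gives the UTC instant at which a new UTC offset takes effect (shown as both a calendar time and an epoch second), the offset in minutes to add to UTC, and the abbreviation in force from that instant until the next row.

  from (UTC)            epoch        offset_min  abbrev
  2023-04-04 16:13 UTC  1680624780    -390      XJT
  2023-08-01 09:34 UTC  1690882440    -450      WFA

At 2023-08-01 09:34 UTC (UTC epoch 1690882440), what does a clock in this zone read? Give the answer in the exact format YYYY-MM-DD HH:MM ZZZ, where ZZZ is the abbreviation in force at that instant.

2023-08-01 02:04 WFA

Query: 2023-08-01 09:34 UTC
Rule 2/2 (WFA, -07:30): 2023-08-01 09:34 UTC ≤ query < +∞
9·60 + 34 - 450 = 124 min
124 = 0·1440 + 124; 124 = 2·60 + 4 → 02:04, same day
→ 2023-08-01 02:04 WFA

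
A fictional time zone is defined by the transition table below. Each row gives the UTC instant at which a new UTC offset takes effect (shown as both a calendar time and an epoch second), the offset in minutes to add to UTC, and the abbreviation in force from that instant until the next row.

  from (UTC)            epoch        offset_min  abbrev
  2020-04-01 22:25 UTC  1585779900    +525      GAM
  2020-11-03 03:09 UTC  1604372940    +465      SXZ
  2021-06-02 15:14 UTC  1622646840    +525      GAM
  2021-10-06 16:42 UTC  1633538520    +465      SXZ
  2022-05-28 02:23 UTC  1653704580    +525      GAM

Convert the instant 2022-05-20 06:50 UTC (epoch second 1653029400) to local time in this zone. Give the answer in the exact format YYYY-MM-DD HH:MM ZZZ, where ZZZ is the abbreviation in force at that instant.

Query: 2022-05-20 06:50 UTC
Rule 4/5 (SXZ, +07:45): 2021-10-06 16:42 UTC ≤ query < 2022-05-28 02:23 UTC
6·60 + 50 + 465 = 875 min
875 = 0·1440 + 875; 875 = 14·60 + 35 → 14:35, same day
→ 2022-05-20 14:35 SXZ

2022-05-20 14:35 SXZ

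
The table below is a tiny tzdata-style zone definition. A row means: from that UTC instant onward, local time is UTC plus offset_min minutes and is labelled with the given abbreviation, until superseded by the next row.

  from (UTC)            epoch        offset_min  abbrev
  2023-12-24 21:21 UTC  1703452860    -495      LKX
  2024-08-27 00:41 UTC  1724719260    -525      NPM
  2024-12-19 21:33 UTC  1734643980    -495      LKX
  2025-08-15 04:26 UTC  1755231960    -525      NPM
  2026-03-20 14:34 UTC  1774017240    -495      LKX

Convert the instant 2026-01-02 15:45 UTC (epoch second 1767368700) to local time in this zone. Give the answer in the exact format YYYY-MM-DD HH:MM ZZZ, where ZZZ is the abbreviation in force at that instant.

2026-01-02 07:00 NPM

Query: 2026-01-02 15:45 UTC
Rule 4/5 (NPM, -08:45): 2025-08-15 04:26 UTC ≤ query < 2026-03-20 14:34 UTC
15·60 + 45 - 525 = 420 min
420 = 0·1440 + 420; 420 = 7·60 + 0 → 07:00, same day
→ 2026-01-02 07:00 NPM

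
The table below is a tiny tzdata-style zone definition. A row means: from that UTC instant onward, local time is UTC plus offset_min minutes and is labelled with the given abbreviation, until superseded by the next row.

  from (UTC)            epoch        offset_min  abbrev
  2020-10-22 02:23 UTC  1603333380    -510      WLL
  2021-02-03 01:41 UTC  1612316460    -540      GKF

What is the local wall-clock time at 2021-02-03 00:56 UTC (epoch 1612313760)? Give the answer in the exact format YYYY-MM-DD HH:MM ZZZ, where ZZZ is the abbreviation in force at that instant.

2021-02-02 16:26 WLL

Query: 2021-02-03 00:56 UTC
Rule 1/2 (WLL, -08:30): 2020-10-22 02:23 UTC ≤ query < 2021-02-03 01:41 UTC
0·60 + 56 - 510 = -454 min
-454 = -1·1440 + 986; 986 = 16·60 + 26 → 16:26, 2021-02-03 - 1 day = 2021-02-02
→ 2021-02-02 16:26 WLL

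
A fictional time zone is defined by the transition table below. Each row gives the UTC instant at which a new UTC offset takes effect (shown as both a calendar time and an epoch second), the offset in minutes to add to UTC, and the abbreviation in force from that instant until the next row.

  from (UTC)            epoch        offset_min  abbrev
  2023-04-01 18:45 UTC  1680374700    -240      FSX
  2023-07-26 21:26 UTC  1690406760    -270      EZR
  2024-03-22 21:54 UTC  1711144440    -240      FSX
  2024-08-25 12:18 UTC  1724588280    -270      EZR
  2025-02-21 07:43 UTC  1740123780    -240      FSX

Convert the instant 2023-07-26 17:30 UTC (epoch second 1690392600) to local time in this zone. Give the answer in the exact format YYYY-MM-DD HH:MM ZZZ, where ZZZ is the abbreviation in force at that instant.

2023-07-26 13:30 FSX

Query: 2023-07-26 17:30 UTC
Rule 1/5 (FSX, -04:00): 2023-04-01 18:45 UTC ≤ query < 2023-07-26 21:26 UTC
17·60 + 30 - 240 = 810 min
810 = 0·1440 + 810; 810 = 13·60 + 30 → 13:30, same day
→ 2023-07-26 13:30 FSX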